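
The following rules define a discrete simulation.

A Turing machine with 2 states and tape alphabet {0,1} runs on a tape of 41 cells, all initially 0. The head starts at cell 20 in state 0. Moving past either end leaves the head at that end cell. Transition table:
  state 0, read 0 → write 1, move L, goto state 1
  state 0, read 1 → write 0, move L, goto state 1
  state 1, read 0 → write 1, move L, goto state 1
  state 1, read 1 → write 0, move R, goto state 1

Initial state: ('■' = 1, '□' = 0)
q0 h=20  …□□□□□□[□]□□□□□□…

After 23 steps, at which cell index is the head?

[0] q0 h=20  …□□□□□□[□]□□□□□□…
[1] q1 h=19  …□□□□□□[□]■□□□□□…
[2] q1 h=18  …□□□□□□[□]■■□□□□…
[3] q1 h=17  …□□□□□□[□]■■■□□□…
[4] q1 h=16  …□□□□□□[□]■■■■□□…
[5] q1 h=15  …□□□□□□[□]■■■■■□…
[6] q1 h=14  …□□□□□□[□]■■■■■■…
[7] q1 h=13  …□□□□□□[□]■■■■■■…
[8] q1 h=12  …□□□□□□[□]■■■■■■…
[9] q1 h=11  …□□□□□□[□]■■■■■■…
[10] q1 h=10  …□□□□□□[□]■■■■■■…
[11] q1 h= 9  …□□□□□□[□]■■■■■■…
[12] q1 h= 8  …□□□□□□[□]■■■■■■…
[13] q1 h= 7  …□□□□□□[□]■■■■■■…
[14] q1 h= 6  |□□□□□□[□]■■■■■■…
[15] q1 h= 5  |□□□□□[□]■■■■■■…
[16] q1 h= 4  |□□□□[□]■■■■■■…
[17] q1 h= 3  |□□□[□]■■■■■■…
[18] q1 h= 2  |□□[□]■■■■■■…
[19] q1 h= 1  |□[□]■■■■■■…
[20] q1 h= 0  |[□]■■■■■■…
[21] q1 h= 0  |[■]■■■■■■…
[22] q1 h= 1  |□[■]■■■■■■…
[23] q1 h= 2  |□□[■]■■■■■■…

2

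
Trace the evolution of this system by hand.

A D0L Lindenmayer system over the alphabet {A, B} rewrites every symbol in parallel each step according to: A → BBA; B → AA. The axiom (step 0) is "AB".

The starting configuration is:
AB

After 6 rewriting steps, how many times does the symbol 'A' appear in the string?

311

t=0: AB
t=1: BBAAA
t=2: AAAABBABBABBA
t=3: BBABBABBABBAAAAABBAAAAABBAAAAABBA
t=4: AAAABBAAAAABBAAAAABBAAAAABBABBABBABBABBAAAAABBABBABBABBABBAAAAABBABBABBABBABBAAAAABBA
t=5: BBABBABBABBAAAAABBABBABBABBABBAAAAABBABBABBABBABBAAAAABBAB…ABBAAAAABBAAAAABBAAAAABBAAAAABBAAAAABBABBABBABBABBAAAAABBA  (len 217)
t=6: AAAABBAAAAABBAAAAABBAAAAABBABBABBABBABBAAAAABBAAAAABBAAAAA…ABBAAAAABBAAAAABBAAAAABBAAAAABBAAAAABBABBABBABBABBAAAAABBA  (len 557)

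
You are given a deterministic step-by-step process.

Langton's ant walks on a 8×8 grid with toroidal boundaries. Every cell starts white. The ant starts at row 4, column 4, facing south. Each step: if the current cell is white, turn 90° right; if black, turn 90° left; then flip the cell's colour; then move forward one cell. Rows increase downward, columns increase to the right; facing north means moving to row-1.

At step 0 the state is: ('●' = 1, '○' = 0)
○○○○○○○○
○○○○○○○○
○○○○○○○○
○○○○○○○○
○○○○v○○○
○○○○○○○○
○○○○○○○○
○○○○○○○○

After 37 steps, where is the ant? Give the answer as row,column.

step 0: ○○○○○○○○
○○○○○○○○
○○○○○○○○
○○○○○○○○
○○○○v○○○
○○○○○○○○
○○○○○○○○
○○○○○○○○
step 1: ○○○○○○○○
○○○○○○○○
○○○○○○○○
○○○○○○○○
○○○<●○○○
○○○○○○○○
○○○○○○○○
○○○○○○○○
step 2: ○○○○○○○○
○○○○○○○○
○○○○○○○○
○○○^○○○○
○○○●●○○○
○○○○○○○○
○○○○○○○○
○○○○○○○○
step 3: ○○○○○○○○
○○○○○○○○
○○○○○○○○
○○○●>○○○
○○○●●○○○
○○○○○○○○
○○○○○○○○
○○○○○○○○
step 4: ○○○○○○○○
○○○○○○○○
○○○○○○○○
○○○●●○○○
○○○●v○○○
○○○○○○○○
○○○○○○○○
○○○○○○○○
step 5: ○○○○○○○○
○○○○○○○○
○○○○○○○○
○○○●●○○○
○○○●○>○○
○○○○○○○○
○○○○○○○○
○○○○○○○○
step 6: ○○○○○○○○
○○○○○○○○
○○○○○○○○
○○○●●○○○
○○○●○●○○
○○○○○v○○
○○○○○○○○
○○○○○○○○
step 7: ○○○○○○○○
○○○○○○○○
○○○○○○○○
○○○●●○○○
○○○●○●○○
○○○○<●○○
○○○○○○○○
○○○○○○○○
step 8: ○○○○○○○○
○○○○○○○○
○○○○○○○○
○○○●●○○○
○○○●^●○○
○○○○●●○○
○○○○○○○○
○○○○○○○○
step 9: ○○○○○○○○
○○○○○○○○
○○○○○○○○
○○○●●○○○
○○○●●>○○
○○○○●●○○
○○○○○○○○
○○○○○○○○
step 10: ○○○○○○○○
○○○○○○○○
○○○○○○○○
○○○●●^○○
○○○●●○○○
○○○○●●○○
○○○○○○○○
○○○○○○○○
step 11: ○○○○○○○○
○○○○○○○○
○○○○○○○○
○○○●●●>○
○○○●●○○○
○○○○●●○○
○○○○○○○○
○○○○○○○○
step 12: ○○○○○○○○
○○○○○○○○
○○○○○○○○
○○○●●●●○
○○○●●○v○
○○○○●●○○
○○○○○○○○
○○○○○○○○
step 13: ○○○○○○○○
○○○○○○○○
○○○○○○○○
○○○●●●●○
○○○●●<●○
○○○○●●○○
○○○○○○○○
○○○○○○○○
step 14: ○○○○○○○○
○○○○○○○○
○○○○○○○○
○○○●●^●○
○○○●●●●○
○○○○●●○○
○○○○○○○○
○○○○○○○○
step 15: ○○○○○○○○
○○○○○○○○
○○○○○○○○
○○○●<○●○
○○○●●●●○
○○○○●●○○
○○○○○○○○
○○○○○○○○
step 16: ○○○○○○○○
○○○○○○○○
○○○○○○○○
○○○●○○●○
○○○●v●●○
○○○○●●○○
○○○○○○○○
○○○○○○○○
step 17: ○○○○○○○○
○○○○○○○○
○○○○○○○○
○○○●○○●○
○○○●○>●○
○○○○●●○○
○○○○○○○○
○○○○○○○○
step 18: ○○○○○○○○
○○○○○○○○
○○○○○○○○
○○○●○^●○
○○○●○○●○
○○○○●●○○
○○○○○○○○
○○○○○○○○
step 19: ○○○○○○○○
○○○○○○○○
○○○○○○○○
○○○●○●>○
○○○●○○●○
○○○○●●○○
○○○○○○○○
○○○○○○○○
step 20: ○○○○○○○○
○○○○○○○○
○○○○○○^○
○○○●○●○○
○○○●○○●○
○○○○●●○○
○○○○○○○○
○○○○○○○○
step 21: ○○○○○○○○
○○○○○○○○
○○○○○○●>
○○○●○●○○
○○○●○○●○
○○○○●●○○
○○○○○○○○
○○○○○○○○
step 22: ○○○○○○○○
○○○○○○○○
○○○○○○●●
○○○●○●○v
○○○●○○●○
○○○○●●○○
○○○○○○○○
○○○○○○○○
step 23: ○○○○○○○○
○○○○○○○○
○○○○○○●●
○○○●○●<●
○○○●○○●○
○○○○●●○○
○○○○○○○○
○○○○○○○○
step 24: ○○○○○○○○
○○○○○○○○
○○○○○○^●
○○○●○●●●
○○○●○○●○
○○○○●●○○
○○○○○○○○
○○○○○○○○
step 25: ○○○○○○○○
○○○○○○○○
○○○○○<○●
○○○●○●●●
○○○●○○●○
○○○○●●○○
○○○○○○○○
○○○○○○○○
step 26: ○○○○○○○○
○○○○○^○○
○○○○○●○●
○○○●○●●●
○○○●○○●○
○○○○●●○○
○○○○○○○○
○○○○○○○○
step 27: ○○○○○○○○
○○○○○●>○
○○○○○●○●
○○○●○●●●
○○○●○○●○
○○○○●●○○
○○○○○○○○
○○○○○○○○
step 28: ○○○○○○○○
○○○○○●●○
○○○○○●v●
○○○●○●●●
○○○●○○●○
○○○○●●○○
○○○○○○○○
○○○○○○○○
step 29: ○○○○○○○○
○○○○○●●○
○○○○○<●●
○○○●○●●●
○○○●○○●○
○○○○●●○○
○○○○○○○○
○○○○○○○○
step 30: ○○○○○○○○
○○○○○●●○
○○○○○○●●
○○○●○v●●
○○○●○○●○
○○○○●●○○
○○○○○○○○
○○○○○○○○
step 31: ○○○○○○○○
○○○○○●●○
○○○○○○●●
○○○●○○>●
○○○●○○●○
○○○○●●○○
○○○○○○○○
○○○○○○○○
step 32: ○○○○○○○○
○○○○○●●○
○○○○○○^●
○○○●○○○●
○○○●○○●○
○○○○●●○○
○○○○○○○○
○○○○○○○○
step 33: ○○○○○○○○
○○○○○●●○
○○○○○<○●
○○○●○○○●
○○○●○○●○
○○○○●●○○
○○○○○○○○
○○○○○○○○
step 34: ○○○○○○○○
○○○○○^●○
○○○○○●○●
○○○●○○○●
○○○●○○●○
○○○○●●○○
○○○○○○○○
○○○○○○○○
step 35: ○○○○○○○○
○○○○<○●○
○○○○○●○●
○○○●○○○●
○○○●○○●○
○○○○●●○○
○○○○○○○○
○○○○○○○○
step 36: ○○○○^○○○
○○○○●○●○
○○○○○●○●
○○○●○○○●
○○○●○○●○
○○○○●●○○
○○○○○○○○
○○○○○○○○
step 37: ○○○○●>○○
○○○○●○●○
○○○○○●○●
○○○●○○○●
○○○●○○●○
○○○○●●○○
○○○○○○○○
○○○○○○○○

0,5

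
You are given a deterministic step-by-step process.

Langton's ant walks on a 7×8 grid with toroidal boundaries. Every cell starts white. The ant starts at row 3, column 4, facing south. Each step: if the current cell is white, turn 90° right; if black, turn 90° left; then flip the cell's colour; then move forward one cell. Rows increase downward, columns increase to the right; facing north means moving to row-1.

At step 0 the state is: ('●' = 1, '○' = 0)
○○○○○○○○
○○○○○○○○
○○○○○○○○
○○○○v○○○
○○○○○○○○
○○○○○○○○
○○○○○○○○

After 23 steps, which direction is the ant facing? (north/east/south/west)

west

t=0: ○○○○○○○○
○○○○○○○○
○○○○○○○○
○○○○v○○○
○○○○○○○○
○○○○○○○○
○○○○○○○○
t=1: ○○○○○○○○
○○○○○○○○
○○○○○○○○
○○○<●○○○
○○○○○○○○
○○○○○○○○
○○○○○○○○
t=2: ○○○○○○○○
○○○○○○○○
○○○^○○○○
○○○●●○○○
○○○○○○○○
○○○○○○○○
○○○○○○○○
t=3: ○○○○○○○○
○○○○○○○○
○○○●>○○○
○○○●●○○○
○○○○○○○○
○○○○○○○○
○○○○○○○○
t=4: ○○○○○○○○
○○○○○○○○
○○○●●○○○
○○○●v○○○
○○○○○○○○
○○○○○○○○
○○○○○○○○
t=5: ○○○○○○○○
○○○○○○○○
○○○●●○○○
○○○●○>○○
○○○○○○○○
○○○○○○○○
○○○○○○○○
t=6: ○○○○○○○○
○○○○○○○○
○○○●●○○○
○○○●○●○○
○○○○○v○○
○○○○○○○○
○○○○○○○○
t=7: ○○○○○○○○
○○○○○○○○
○○○●●○○○
○○○●○●○○
○○○○<●○○
○○○○○○○○
○○○○○○○○
t=8: ○○○○○○○○
○○○○○○○○
○○○●●○○○
○○○●^●○○
○○○○●●○○
○○○○○○○○
○○○○○○○○
t=9: ○○○○○○○○
○○○○○○○○
○○○●●○○○
○○○●●>○○
○○○○●●○○
○○○○○○○○
○○○○○○○○
t=10: ○○○○○○○○
○○○○○○○○
○○○●●^○○
○○○●●○○○
○○○○●●○○
○○○○○○○○
○○○○○○○○
t=11: ○○○○○○○○
○○○○○○○○
○○○●●●>○
○○○●●○○○
○○○○●●○○
○○○○○○○○
○○○○○○○○
t=12: ○○○○○○○○
○○○○○○○○
○○○●●●●○
○○○●●○v○
○○○○●●○○
○○○○○○○○
○○○○○○○○
t=13: ○○○○○○○○
○○○○○○○○
○○○●●●●○
○○○●●<●○
○○○○●●○○
○○○○○○○○
○○○○○○○○
t=14: ○○○○○○○○
○○○○○○○○
○○○●●^●○
○○○●●●●○
○○○○●●○○
○○○○○○○○
○○○○○○○○
t=15: ○○○○○○○○
○○○○○○○○
○○○●<○●○
○○○●●●●○
○○○○●●○○
○○○○○○○○
○○○○○○○○
t=16: ○○○○○○○○
○○○○○○○○
○○○●○○●○
○○○●v●●○
○○○○●●○○
○○○○○○○○
○○○○○○○○
t=17: ○○○○○○○○
○○○○○○○○
○○○●○○●○
○○○●○>●○
○○○○●●○○
○○○○○○○○
○○○○○○○○
t=18: ○○○○○○○○
○○○○○○○○
○○○●○^●○
○○○●○○●○
○○○○●●○○
○○○○○○○○
○○○○○○○○
t=19: ○○○○○○○○
○○○○○○○○
○○○●○●>○
○○○●○○●○
○○○○●●○○
○○○○○○○○
○○○○○○○○
t=20: ○○○○○○○○
○○○○○○^○
○○○●○●○○
○○○●○○●○
○○○○●●○○
○○○○○○○○
○○○○○○○○
t=21: ○○○○○○○○
○○○○○○●>
○○○●○●○○
○○○●○○●○
○○○○●●○○
○○○○○○○○
○○○○○○○○
t=22: ○○○○○○○○
○○○○○○●●
○○○●○●○v
○○○●○○●○
○○○○●●○○
○○○○○○○○
○○○○○○○○
t=23: ○○○○○○○○
○○○○○○●●
○○○●○●<●
○○○●○○●○
○○○○●●○○
○○○○○○○○
○○○○○○○○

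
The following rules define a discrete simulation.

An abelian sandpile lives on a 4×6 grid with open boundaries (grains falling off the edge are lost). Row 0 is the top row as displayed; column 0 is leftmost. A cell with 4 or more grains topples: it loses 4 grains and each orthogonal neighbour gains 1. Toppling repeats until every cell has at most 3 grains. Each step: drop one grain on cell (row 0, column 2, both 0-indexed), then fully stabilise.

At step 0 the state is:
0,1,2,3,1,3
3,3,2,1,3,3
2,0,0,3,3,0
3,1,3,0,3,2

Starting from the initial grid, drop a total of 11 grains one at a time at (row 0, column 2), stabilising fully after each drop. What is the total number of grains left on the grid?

49

t=0: 0,1,2,3,1,3
3,3,2,1,3,3
2,0,0,3,3,0
3,1,3,0,3,2
t=1: 0,1,3,3,1,3
3,3,2,1,3,3
2,0,0,3,3,0
3,1,3,0,3,2
t=2: 0,2,1,0,2,3
3,3,3,2,3,3
2,0,0,3,3,0
3,1,3,0,3,2
t=3: 0,2,2,0,2,3
3,3,3,2,3,3
2,0,0,3,3,0
3,1,3,0,3,2
t=4: 0,2,3,0,2,3
3,3,3,2,3,3
2,0,0,3,3,0
3,1,3,0,3,2
t=5: 2,0,2,1,2,3
0,2,1,3,3,3
3,1,1,3,3,0
3,1,3,0,3,2
t=6: 2,0,3,1,2,3
0,2,1,3,3,3
3,1,1,3,3,0
3,1,3,0,3,2
t=7: 2,1,0,2,2,3
0,2,2,3,3,3
3,1,1,3,3,0
3,1,3,0,3,2
t=8: 2,1,1,2,2,3
0,2,2,3,3,3
3,1,1,3,3,0
3,1,3,0,3,2
t=9: 2,1,2,2,2,3
0,2,2,3,3,3
3,1,1,3,3,0
3,1,3,0,3,2
t=10: 2,1,3,2,2,3
0,2,2,3,3,3
3,1,1,3,3,0
3,1,3,0,3,2
t=11: 2,2,0,3,2,3
0,2,3,3,3,3
3,1,1,3,3,0
3,1,3,0,3,2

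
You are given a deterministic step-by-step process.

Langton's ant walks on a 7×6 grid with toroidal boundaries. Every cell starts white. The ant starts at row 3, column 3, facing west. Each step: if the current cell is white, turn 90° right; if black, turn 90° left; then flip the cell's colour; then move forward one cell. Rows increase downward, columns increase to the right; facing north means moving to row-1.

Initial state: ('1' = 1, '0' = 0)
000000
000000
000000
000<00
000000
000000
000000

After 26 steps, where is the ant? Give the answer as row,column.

k=0  000000
000000
000000
000<00
000000
000000
000000
k=1  000000
000000
000^00
000100
000000
000000
000000
k=2  000000
000000
0001>0
000100
000000
000000
000000
k=3  000000
000000
000110
0001v0
000000
000000
000000
k=4  000000
000000
000110
000<10
000000
000000
000000
k=5  000000
000000
000110
000010
000v00
000000
000000
k=6  000000
000000
000110
000010
00<100
000000
000000
k=7  000000
000000
000110
00^010
001100
000000
000000
k=8  000000
000000
000110
001>10
001100
000000
000000
k=9  000000
000000
000110
001110
001v00
000000
000000
k=10  000000
000000
000110
001110
0010>0
000000
000000
k=11  000000
000000
000110
001110
001010
0000v0
000000
k=12  000000
000000
000110
001110
001010
000<10
000000
k=13  000000
000000
000110
001110
001^10
000110
000000
k=14  000000
000000
000110
001110
0011>0
000110
000000
k=15  000000
000000
000110
0011^0
001100
000110
000000
k=16  000000
000000
000110
001<00
001100
000110
000000
k=17  000000
000000
000110
001000
001v00
000110
000000
k=18  000000
000000
000110
001000
0010>0
000110
000000
k=19  000000
000000
000110
001000
001010
0001v0
000000
k=20  000000
000000
000110
001000
001010
00010>
000000
k=21  000000
000000
000110
001000
001010
000101
00000v
k=22  000000
000000
000110
001000
001010
000101
0000<1
k=23  000000
000000
000110
001000
001010
0001^1
000011
k=24  000000
000000
000110
001000
001010
00011>
000011
k=25  000000
000000
000110
001000
00101^
000110
000011
k=26  000000
000000
000110
001000
>01011
000110
000011

4,0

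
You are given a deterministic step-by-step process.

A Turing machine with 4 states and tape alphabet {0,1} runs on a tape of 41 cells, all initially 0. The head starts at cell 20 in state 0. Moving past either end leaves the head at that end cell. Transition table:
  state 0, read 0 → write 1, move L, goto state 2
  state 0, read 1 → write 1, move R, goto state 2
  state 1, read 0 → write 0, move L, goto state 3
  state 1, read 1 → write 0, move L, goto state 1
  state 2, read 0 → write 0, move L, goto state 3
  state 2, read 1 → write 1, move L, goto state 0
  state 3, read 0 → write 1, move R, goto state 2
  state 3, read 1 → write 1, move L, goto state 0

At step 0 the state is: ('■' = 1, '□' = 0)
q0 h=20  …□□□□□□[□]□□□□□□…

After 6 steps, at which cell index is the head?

k=0  q0 h=20  …□□□□□□[□]□□□□□□…
k=1  q2 h=19  …□□□□□□[□]■□□□□□…
k=2  q3 h=18  …□□□□□□[□]□■□□□□…
k=3  q2 h=19  …□□□□□■[□]■□□□□□…
k=4  q3 h=18  …□□□□□□[■]□■□□□□…
k=5  q0 h=17  …□□□□□□[□]■□■□□□…
k=6  q2 h=16  …□□□□□□[□]■■□■□□…

16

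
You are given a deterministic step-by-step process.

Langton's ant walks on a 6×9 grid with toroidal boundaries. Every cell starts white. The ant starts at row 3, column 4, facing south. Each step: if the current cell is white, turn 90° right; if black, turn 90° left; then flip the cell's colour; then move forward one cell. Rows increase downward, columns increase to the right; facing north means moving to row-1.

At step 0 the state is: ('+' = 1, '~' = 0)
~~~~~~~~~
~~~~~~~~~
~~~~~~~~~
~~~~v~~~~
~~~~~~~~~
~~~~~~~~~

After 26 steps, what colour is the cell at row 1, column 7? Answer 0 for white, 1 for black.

t=0: ~~~~~~~~~
~~~~~~~~~
~~~~~~~~~
~~~~v~~~~
~~~~~~~~~
~~~~~~~~~
t=1: ~~~~~~~~~
~~~~~~~~~
~~~~~~~~~
~~~<+~~~~
~~~~~~~~~
~~~~~~~~~
t=2: ~~~~~~~~~
~~~~~~~~~
~~~^~~~~~
~~~++~~~~
~~~~~~~~~
~~~~~~~~~
t=3: ~~~~~~~~~
~~~~~~~~~
~~~+>~~~~
~~~++~~~~
~~~~~~~~~
~~~~~~~~~
t=4: ~~~~~~~~~
~~~~~~~~~
~~~++~~~~
~~~+v~~~~
~~~~~~~~~
~~~~~~~~~
t=5: ~~~~~~~~~
~~~~~~~~~
~~~++~~~~
~~~+~>~~~
~~~~~~~~~
~~~~~~~~~
t=6: ~~~~~~~~~
~~~~~~~~~
~~~++~~~~
~~~+~+~~~
~~~~~v~~~
~~~~~~~~~
t=7: ~~~~~~~~~
~~~~~~~~~
~~~++~~~~
~~~+~+~~~
~~~~<+~~~
~~~~~~~~~
t=8: ~~~~~~~~~
~~~~~~~~~
~~~++~~~~
~~~+^+~~~
~~~~++~~~
~~~~~~~~~
t=9: ~~~~~~~~~
~~~~~~~~~
~~~++~~~~
~~~++>~~~
~~~~++~~~
~~~~~~~~~
t=10: ~~~~~~~~~
~~~~~~~~~
~~~++^~~~
~~~++~~~~
~~~~++~~~
~~~~~~~~~
t=11: ~~~~~~~~~
~~~~~~~~~
~~~+++>~~
~~~++~~~~
~~~~++~~~
~~~~~~~~~
t=12: ~~~~~~~~~
~~~~~~~~~
~~~++++~~
~~~++~v~~
~~~~++~~~
~~~~~~~~~
t=13: ~~~~~~~~~
~~~~~~~~~
~~~++++~~
~~~++<+~~
~~~~++~~~
~~~~~~~~~
t=14: ~~~~~~~~~
~~~~~~~~~
~~~++^+~~
~~~++++~~
~~~~++~~~
~~~~~~~~~
t=15: ~~~~~~~~~
~~~~~~~~~
~~~+<~+~~
~~~++++~~
~~~~++~~~
~~~~~~~~~
t=16: ~~~~~~~~~
~~~~~~~~~
~~~+~~+~~
~~~+v++~~
~~~~++~~~
~~~~~~~~~
t=17: ~~~~~~~~~
~~~~~~~~~
~~~+~~+~~
~~~+~>+~~
~~~~++~~~
~~~~~~~~~
t=18: ~~~~~~~~~
~~~~~~~~~
~~~+~^+~~
~~~+~~+~~
~~~~++~~~
~~~~~~~~~
t=19: ~~~~~~~~~
~~~~~~~~~
~~~+~+>~~
~~~+~~+~~
~~~~++~~~
~~~~~~~~~
t=20: ~~~~~~~~~
~~~~~~^~~
~~~+~+~~~
~~~+~~+~~
~~~~++~~~
~~~~~~~~~
t=21: ~~~~~~~~~
~~~~~~+>~
~~~+~+~~~
~~~+~~+~~
~~~~++~~~
~~~~~~~~~
t=22: ~~~~~~~~~
~~~~~~++~
~~~+~+~v~
~~~+~~+~~
~~~~++~~~
~~~~~~~~~
t=23: ~~~~~~~~~
~~~~~~++~
~~~+~+<+~
~~~+~~+~~
~~~~++~~~
~~~~~~~~~
t=24: ~~~~~~~~~
~~~~~~^+~
~~~+~+++~
~~~+~~+~~
~~~~++~~~
~~~~~~~~~
t=25: ~~~~~~~~~
~~~~~<~+~
~~~+~+++~
~~~+~~+~~
~~~~++~~~
~~~~~~~~~
t=26: ~~~~~^~~~
~~~~~+~+~
~~~+~+++~
~~~+~~+~~
~~~~++~~~
~~~~~~~~~

1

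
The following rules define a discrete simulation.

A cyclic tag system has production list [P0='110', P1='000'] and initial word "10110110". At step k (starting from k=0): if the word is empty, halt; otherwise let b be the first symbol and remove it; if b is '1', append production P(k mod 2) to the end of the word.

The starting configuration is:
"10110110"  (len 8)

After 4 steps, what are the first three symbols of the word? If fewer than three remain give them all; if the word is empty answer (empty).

k=0  "10110110"  (len 8)
k=1  "0110110110"  (len 10)
k=2  "110110110"  (len 9)
k=3  "10110110110"  (len 11)
k=4  "0110110110000"  (len 13)

011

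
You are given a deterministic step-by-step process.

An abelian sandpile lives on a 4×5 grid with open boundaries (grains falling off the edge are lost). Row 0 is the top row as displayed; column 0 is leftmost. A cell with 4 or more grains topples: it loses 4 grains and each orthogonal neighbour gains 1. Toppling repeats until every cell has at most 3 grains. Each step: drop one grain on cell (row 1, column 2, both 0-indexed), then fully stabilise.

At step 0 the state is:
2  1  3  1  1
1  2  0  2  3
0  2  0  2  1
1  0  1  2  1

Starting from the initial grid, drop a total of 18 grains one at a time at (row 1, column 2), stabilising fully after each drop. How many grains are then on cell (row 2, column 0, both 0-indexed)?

k=0  2  1  3  1  1
1  2  0  2  3
0  2  0  2  1
1  0  1  2  1
k=1  2  1  3  1  1
1  2  1  2  3
0  2  0  2  1
1  0  1  2  1
k=2  2  1  3  1  1
1  2  2  2  3
0  2  0  2  1
1  0  1  2  1
k=3  2  1  3  1  1
1  2  3  2  3
0  2  0  2  1
1  0  1  2  1
k=4  2  2  0  2  1
1  3  1  3  3
0  2  1  2  1
1  0  1  2  1
k=5  2  2  0  2  1
1  3  2  3  3
0  2  1  2  1
1  0  1  2  1
k=6  2  2  0  2  1
1  3  3  3  3
0  2  1  2  1
1  0  1  2  1
k=7  2  3  1  3  2
2  0  2  1  0
0  3  2  3  2
1  0  1  2  1
k=8  2  3  1  3  2
2  0  3  1  0
0  3  2  3  2
1  0  1  2  1
k=9  2  3  2  3  2
2  1  0  2  0
0  3  3  3  2
1  0  1  2  1
k=10  2  3  2  3  2
2  1  1  2  0
0  3  3  3  2
1  0  1  2  1
k=11  2  3  2  3  2
2  1  2  2  0
0  3  3  3  2
1  0  1  2  1
k=12  2  3  2  3  2
2  1  3  2  0
0  3  3  3  2
1  0  1  2  1
k=13  3  1  2  1  3
3  1  0  2  1
1  1  3  1  3
1  1  2  3  1
k=14  3  1  2  1  3
3  1  1  2  1
1  1  3  1  3
1  1  2  3  1
k=15  3  1  2  1  3
3  1  2  2  1
1  1  3  1  3
1  1  2  3  1
k=16  3  1  2  1  3
3  1  3  2  1
1  1  3  1  3
1  1  2  3  1
k=17  3  1  3  1  3
3  2  1  3  1
1  2  0  2  3
1  1  3  3  1
k=18  3  1  3  1  3
3  2  2  3  1
1  2  0  2  3
1  1  3  3  1

1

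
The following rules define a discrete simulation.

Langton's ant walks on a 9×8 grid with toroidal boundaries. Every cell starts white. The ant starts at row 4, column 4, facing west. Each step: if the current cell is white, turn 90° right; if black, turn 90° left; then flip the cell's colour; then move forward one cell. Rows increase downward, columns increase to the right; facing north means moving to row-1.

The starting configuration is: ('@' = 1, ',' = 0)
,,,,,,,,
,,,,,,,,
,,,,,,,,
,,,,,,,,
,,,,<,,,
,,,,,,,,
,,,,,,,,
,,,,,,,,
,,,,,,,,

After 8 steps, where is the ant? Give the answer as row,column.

k=0  ,,,,,,,,
,,,,,,,,
,,,,,,,,
,,,,,,,,
,,,,<,,,
,,,,,,,,
,,,,,,,,
,,,,,,,,
,,,,,,,,
k=1  ,,,,,,,,
,,,,,,,,
,,,,,,,,
,,,,^,,,
,,,,@,,,
,,,,,,,,
,,,,,,,,
,,,,,,,,
,,,,,,,,
k=2  ,,,,,,,,
,,,,,,,,
,,,,,,,,
,,,,@>,,
,,,,@,,,
,,,,,,,,
,,,,,,,,
,,,,,,,,
,,,,,,,,
k=3  ,,,,,,,,
,,,,,,,,
,,,,,,,,
,,,,@@,,
,,,,@v,,
,,,,,,,,
,,,,,,,,
,,,,,,,,
,,,,,,,,
k=4  ,,,,,,,,
,,,,,,,,
,,,,,,,,
,,,,@@,,
,,,,<@,,
,,,,,,,,
,,,,,,,,
,,,,,,,,
,,,,,,,,
k=5  ,,,,,,,,
,,,,,,,,
,,,,,,,,
,,,,@@,,
,,,,,@,,
,,,,v,,,
,,,,,,,,
,,,,,,,,
,,,,,,,,
k=6  ,,,,,,,,
,,,,,,,,
,,,,,,,,
,,,,@@,,
,,,,,@,,
,,,<@,,,
,,,,,,,,
,,,,,,,,
,,,,,,,,
k=7  ,,,,,,,,
,,,,,,,,
,,,,,,,,
,,,,@@,,
,,,^,@,,
,,,@@,,,
,,,,,,,,
,,,,,,,,
,,,,,,,,
k=8  ,,,,,,,,
,,,,,,,,
,,,,,,,,
,,,,@@,,
,,,@>@,,
,,,@@,,,
,,,,,,,,
,,,,,,,,
,,,,,,,,

4,4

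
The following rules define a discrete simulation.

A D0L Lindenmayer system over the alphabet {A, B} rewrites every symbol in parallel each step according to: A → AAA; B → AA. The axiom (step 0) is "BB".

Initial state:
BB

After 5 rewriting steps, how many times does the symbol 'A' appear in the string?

324

0) BB
1) AAAA
2) AAAAAAAAAAAA
3) AAAAAAAAAAAAAAAAAAAAAAAAAAAAAAAAAAAA
4) AAAAAAAAAAAAAAAAAAAAAAAAAAAAAAAAAAAAAAAAAAAAAAAAAAAAAAAAAAAAAAAAAAAAAAAAAAAAAAAAAAAAAAAAAAAAAAAAAAAAAAAAAAAA
5) AAAAAAAAAAAAAAAAAAAAAAAAAAAAAAAAAAAAAAAAAAAAAAAAAAAAAAAAAA…AAAAAAAAAAAAAAAAAAAAAAAAAAAAAAAAAAAAAAAAAAAAAAAAAAAAAAAAAA  (len 324)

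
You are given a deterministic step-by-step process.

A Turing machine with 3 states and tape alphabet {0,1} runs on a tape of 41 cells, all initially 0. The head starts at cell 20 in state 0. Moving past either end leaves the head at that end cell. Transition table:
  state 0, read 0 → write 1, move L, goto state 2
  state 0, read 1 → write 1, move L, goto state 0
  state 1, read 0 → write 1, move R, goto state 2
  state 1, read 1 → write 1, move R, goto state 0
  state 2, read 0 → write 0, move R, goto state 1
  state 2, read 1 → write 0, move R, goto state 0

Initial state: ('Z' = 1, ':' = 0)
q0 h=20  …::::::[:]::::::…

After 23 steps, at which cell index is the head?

step 0: q0 h=20  …::::::[:]::::::…
step 1: q2 h=19  …::::::[:]Z:::::…
step 2: q1 h=20  …::::::[Z]::::::…
step 3: q0 h=21  …:::::Z[:]::::::…
step 4: q2 h=20  …::::::[Z]Z:::::…
step 5: q0 h=21  …::::::[Z]::::::…
step 6: q0 h=20  …::::::[:]Z:::::…
step 7: q2 h=19  …::::::[:]ZZ::::…
step 8: q1 h=20  …::::::[Z]Z:::::…
step 9: q0 h=21  …:::::Z[Z]::::::…
step 10: q0 h=20  …::::::[Z]Z:::::…
step 11: q0 h=19  …::::::[:]ZZ::::…
step 12: q2 h=18  …::::::[:]ZZZ:::…
step 13: q1 h=19  …::::::[Z]ZZ::::…
step 14: q0 h=20  …:::::Z[Z]Z:::::…
step 15: q0 h=19  …::::::[Z]ZZ::::…
step 16: q0 h=18  …::::::[:]ZZZ:::…
step 17: q2 h=17  …::::::[:]ZZZZ::…
step 18: q1 h=18  …::::::[Z]ZZZ:::…
step 19: q0 h=19  …:::::Z[Z]ZZ::::…
step 20: q0 h=18  …::::::[Z]ZZZ:::…
step 21: q0 h=17  …::::::[:]ZZZZ::…
step 22: q2 h=16  …::::::[:]ZZZZZ:…
step 23: q1 h=17  …::::::[Z]ZZZZ::…

17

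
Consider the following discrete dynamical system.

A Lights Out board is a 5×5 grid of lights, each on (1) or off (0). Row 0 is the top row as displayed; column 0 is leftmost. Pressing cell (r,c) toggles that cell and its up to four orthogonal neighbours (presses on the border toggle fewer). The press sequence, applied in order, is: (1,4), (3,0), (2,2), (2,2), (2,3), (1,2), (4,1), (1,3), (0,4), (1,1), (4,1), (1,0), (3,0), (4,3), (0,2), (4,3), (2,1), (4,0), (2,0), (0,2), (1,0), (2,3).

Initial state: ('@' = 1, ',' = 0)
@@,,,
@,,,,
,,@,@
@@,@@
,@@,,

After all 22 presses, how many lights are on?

gen 0: @@,,,
@,,,,
,,@,@
@@,@@
,@@,,
gen 1: @@,,@
@,,@@
,,@,,
@@,@@
,@@,,
gen 2: @@,,@
@,,@@
@,@,,
,,,@@
@@@,,
gen 3: @@,,@
@,@@@
@@,@,
,,@@@
@@@,,
gen 4: @@,,@
@,,@@
@,@,,
,,,@@
@@@,,
gen 5: @@,,@
@,,,@
@,,@@
,,,,@
@@@,,
gen 6: @@@,@
@@@@@
@,@@@
,,,,@
@@@,,
gen 7: @@@,@
@@@@@
@,@@@
,@,,@
,,,,,
gen 8: @@@@@
@@,,,
@,@,@
,@,,@
,,,,,
gen 9: @@@,,
@@,,@
@,@,@
,@,,@
,,,,,
gen 10: @,@,,
,,@,@
@@@,@
,@,,@
,,,,,
gen 11: @,@,,
,,@,@
@@@,@
,,,,@
@@@,,
gen 12: ,,@,,
@@@,@
,@@,@
,,,,@
@@@,,
gen 13: ,,@,,
@@@,@
@@@,@
@@,,@
,@@,,
gen 14: ,,@,,
@@@,@
@@@,@
@@,@@
,@,@@
gen 15: ,@,@,
@@,,@
@@@,@
@@,@@
,@,@@
gen 16: ,@,@,
@@,,@
@@@,@
@@,,@
,@@,,
gen 17: ,@,@,
@,,,@
,,,,@
@,,,@
,@@,,
gen 18: ,@,@,
@,,,@
,,,,@
,,,,@
@,@,,
gen 19: ,@,@,
,,,,@
@@,,@
@,,,@
@,@,,
gen 20: ,,@,,
,,@,@
@@,,@
@,,,@
@,@,,
gen 21: @,@,,
@@@,@
,@,,@
@,,,@
@,@,,
gen 22: @,@,,
@@@@@
,@@@,
@,,@@
@,@,,

15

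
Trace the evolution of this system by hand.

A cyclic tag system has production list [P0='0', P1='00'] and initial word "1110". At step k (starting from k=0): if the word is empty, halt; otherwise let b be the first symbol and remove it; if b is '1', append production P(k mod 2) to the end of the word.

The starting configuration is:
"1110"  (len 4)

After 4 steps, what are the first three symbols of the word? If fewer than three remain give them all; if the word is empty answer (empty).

000

step 0: "1110"  (len 4)
step 1: "1100"  (len 4)
step 2: "10000"  (len 5)
step 3: "00000"  (len 5)
step 4: "0000"  (len 4)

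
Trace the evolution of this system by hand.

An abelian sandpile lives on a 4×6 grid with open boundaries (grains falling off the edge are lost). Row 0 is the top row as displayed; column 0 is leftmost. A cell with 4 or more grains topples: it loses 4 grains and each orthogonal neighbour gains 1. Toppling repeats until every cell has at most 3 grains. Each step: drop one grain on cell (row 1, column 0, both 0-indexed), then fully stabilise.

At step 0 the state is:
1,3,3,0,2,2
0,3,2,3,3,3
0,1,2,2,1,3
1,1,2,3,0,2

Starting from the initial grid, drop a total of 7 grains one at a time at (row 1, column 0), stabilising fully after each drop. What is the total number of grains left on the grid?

gen 0: 1,3,3,0,2,2
0,3,2,3,3,3
0,1,2,2,1,3
1,1,2,3,0,2
gen 1: 1,3,3,0,2,2
1,3,2,3,3,3
0,1,2,2,1,3
1,1,2,3,0,2
gen 2: 1,3,3,0,2,2
2,3,2,3,3,3
0,1,2,2,1,3
1,1,2,3,0,2
gen 3: 1,3,3,0,2,2
3,3,2,3,3,3
0,1,2,2,1,3
1,1,2,3,0,2
gen 4: 3,1,1,2,3,3
1,2,1,1,1,1
1,2,3,3,3,0
1,1,2,3,0,3
gen 5: 3,1,1,2,3,3
2,2,1,1,1,1
1,2,3,3,3,0
1,1,2,3,0,3
gen 6: 3,1,1,2,3,3
3,2,1,1,1,1
1,2,3,3,3,0
1,1,2,3,0,3
gen 7: 0,2,1,2,3,3
1,3,1,1,1,1
2,2,3,3,3,0
1,1,2,3,0,3

42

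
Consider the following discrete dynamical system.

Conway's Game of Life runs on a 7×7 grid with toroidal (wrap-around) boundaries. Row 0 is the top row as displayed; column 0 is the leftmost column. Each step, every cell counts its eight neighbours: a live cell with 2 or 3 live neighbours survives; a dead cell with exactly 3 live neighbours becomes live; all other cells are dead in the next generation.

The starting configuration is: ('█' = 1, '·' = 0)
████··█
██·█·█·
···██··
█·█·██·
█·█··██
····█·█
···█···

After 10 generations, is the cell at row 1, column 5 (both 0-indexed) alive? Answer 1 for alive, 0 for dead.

0

0) ████··█
██·█·█·
···██··
█·█·██·
█·█··██
····█·█
···█···
1) ···█··█
·····█·
█······
█·█····
█······
█··██·█
·█·████
2) █·██··█
······█
·█····█
█·····█
█··█···
·███···
·······
3) █·····█
·██··██
·····██
·█····█
█··█··█
·███···
█······
4) ·····█·
·█·····
·██····
·······
···█··█
·███··█
█·█···█
5) ██····█
·██····
·██····
··█····
█··█···
·█·█·██
█·██·██
6) ···█·█·
·······
···█···
··██···
██·██·█
·█·█·█·
···█···
7) ····█··
····█··
··██···
██·····
██···██
·█·█·██
···█···
8) ···██··
····█··
·███···
·······
····██·
·█···█·
··██·█·
9) ··█··█·
····█··
··██···
··███··
····██·
··██·██
··██·█·
10) ··█··█·
··█·█··
··█····
··█··█·
······█
··█···█
·█···█·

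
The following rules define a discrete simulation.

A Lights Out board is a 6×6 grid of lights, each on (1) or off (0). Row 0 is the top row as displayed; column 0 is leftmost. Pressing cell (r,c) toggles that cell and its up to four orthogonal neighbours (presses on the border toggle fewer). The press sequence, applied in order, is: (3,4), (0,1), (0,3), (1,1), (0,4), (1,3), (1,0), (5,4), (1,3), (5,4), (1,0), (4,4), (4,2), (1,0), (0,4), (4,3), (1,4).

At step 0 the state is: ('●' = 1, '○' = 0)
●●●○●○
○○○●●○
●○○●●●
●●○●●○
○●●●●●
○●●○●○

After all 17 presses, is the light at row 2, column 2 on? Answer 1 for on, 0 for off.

0

0) ●●●○●○
○○○●●○
●○○●●●
●●○●●○
○●●●●●
○●●○●○
1) ●●●○●○
○○○●●○
●○○●○●
●●○○○●
○●●●○●
○●●○●○
2) ○○○○●○
○●○●●○
●○○●○●
●●○○○●
○●●●○●
○●●○●○
3) ○○●●○○
○●○○●○
●○○●○●
●●○○○●
○●●●○●
○●●○●○
4) ○●●●○○
●○●○●○
●●○●○●
●●○○○●
○●●●○●
○●●○●○
5) ○●●○●●
●○●○○○
●●○●○●
●●○○○●
○●●●○●
○●●○●○
6) ○●●●●●
●○○●●○
●●○○○●
●●○○○●
○●●●○●
○●●○●○
7) ●●●●●●
○●○●●○
○●○○○●
●●○○○●
○●●●○●
○●●○●○
8) ●●●●●●
○●○●●○
○●○○○●
●●○○○●
○●●●●●
○●●●○●
9) ●●●○●●
○●●○○○
○●○●○●
●●○○○●
○●●●●●
○●●●○●
10) ●●●○●●
○●●○○○
○●○●○●
●●○○○●
○●●●○●
○●●○●○
11) ○●●○●●
●○●○○○
●●○●○●
●●○○○●
○●●●○●
○●●○●○
12) ○●●○●●
●○●○○○
●●○●○●
●●○○●●
○●●○●○
○●●○○○
13) ○●●○●●
●○●○○○
●●○●○●
●●●○●●
○○○●●○
○●○○○○
14) ●●●○●●
○●●○○○
○●○●○●
●●●○●●
○○○●●○
○●○○○○
15) ●●●●○○
○●●○●○
○●○●○●
●●●○●●
○○○●●○
○●○○○○
16) ●●●●○○
○●●○●○
○●○●○●
●●●●●●
○○●○○○
○●○●○○
17) ●●●●●○
○●●●○●
○●○●●●
●●●●●●
○○●○○○
○●○●○○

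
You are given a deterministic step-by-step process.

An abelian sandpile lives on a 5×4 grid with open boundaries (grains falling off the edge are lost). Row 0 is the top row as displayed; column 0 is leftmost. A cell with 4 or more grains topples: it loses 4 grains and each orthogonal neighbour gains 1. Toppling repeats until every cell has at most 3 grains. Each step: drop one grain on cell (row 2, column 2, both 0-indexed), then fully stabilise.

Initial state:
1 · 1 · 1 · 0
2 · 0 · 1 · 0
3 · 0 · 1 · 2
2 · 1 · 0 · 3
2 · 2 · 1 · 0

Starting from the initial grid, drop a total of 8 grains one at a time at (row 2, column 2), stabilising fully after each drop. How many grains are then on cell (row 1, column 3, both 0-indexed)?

1

step 0: 1 · 1 · 1 · 0
2 · 0 · 1 · 0
3 · 0 · 1 · 2
2 · 1 · 0 · 3
2 · 2 · 1 · 0
step 1: 1 · 1 · 1 · 0
2 · 0 · 1 · 0
3 · 0 · 2 · 2
2 · 1 · 0 · 3
2 · 2 · 1 · 0
step 2: 1 · 1 · 1 · 0
2 · 0 · 1 · 0
3 · 0 · 3 · 2
2 · 1 · 0 · 3
2 · 2 · 1 · 0
step 3: 1 · 1 · 1 · 0
2 · 0 · 2 · 0
3 · 1 · 0 · 3
2 · 1 · 1 · 3
2 · 2 · 1 · 0
step 4: 1 · 1 · 1 · 0
2 · 0 · 2 · 0
3 · 1 · 1 · 3
2 · 1 · 1 · 3
2 · 2 · 1 · 0
step 5: 1 · 1 · 1 · 0
2 · 0 · 2 · 0
3 · 1 · 2 · 3
2 · 1 · 1 · 3
2 · 2 · 1 · 0
step 6: 1 · 1 · 1 · 0
2 · 0 · 2 · 0
3 · 1 · 3 · 3
2 · 1 · 1 · 3
2 · 2 · 1 · 0
step 7: 1 · 1 · 1 · 0
2 · 0 · 3 · 1
3 · 2 · 1 · 1
2 · 1 · 3 · 0
2 · 2 · 1 · 1
step 8: 1 · 1 · 1 · 0
2 · 0 · 3 · 1
3 · 2 · 2 · 1
2 · 1 · 3 · 0
2 · 2 · 1 · 1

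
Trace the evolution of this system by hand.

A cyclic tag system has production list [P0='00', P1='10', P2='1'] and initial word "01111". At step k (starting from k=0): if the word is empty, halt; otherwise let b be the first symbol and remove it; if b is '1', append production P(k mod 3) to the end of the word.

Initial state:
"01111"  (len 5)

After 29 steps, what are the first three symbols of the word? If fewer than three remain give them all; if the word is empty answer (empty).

[0] "01111"  (len 5)
[1] "1111"  (len 4)
[2] "11110"  (len 5)
[3] "11101"  (len 5)
[4] "110100"  (len 6)
[5] "1010010"  (len 7)
[6] "0100101"  (len 7)
[7] "100101"  (len 6)
[8] "0010110"  (len 7)
[9] "010110"  (len 6)
[10] "10110"  (len 5)
[11] "011010"  (len 6)
[12] "11010"  (len 5)
[13] "101000"  (len 6)
[14] "0100010"  (len 7)
[15] "100010"  (len 6)
[16] "0001000"  (len 7)
[17] "001000"  (len 6)
[18] "01000"  (len 5)
[19] "1000"  (len 4)
[20] "00010"  (len 5)
[21] "0010"  (len 4)
[22] "010"  (len 3)
[23] "10"  (len 2)
[24] "01"  (len 2)
[25] "1"  (len 1)
[26] "10"  (len 2)
[27] "01"  (len 2)
[28] "1"  (len 1)
[29] "10"  (len 2)

10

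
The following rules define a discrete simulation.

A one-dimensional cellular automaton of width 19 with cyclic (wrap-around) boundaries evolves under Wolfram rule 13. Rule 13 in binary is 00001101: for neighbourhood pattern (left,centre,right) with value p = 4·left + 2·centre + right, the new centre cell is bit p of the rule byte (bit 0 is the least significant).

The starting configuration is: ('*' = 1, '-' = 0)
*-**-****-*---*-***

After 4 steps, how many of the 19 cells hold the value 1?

step 0: *-**-****-*---*-***
step 1: --*--*----*-*-*-*--
step 2: *-*--*-**-*-*-*-*-*
step 3: --*--*-*--*-*-*-*-*
step 4: --*--*-*--*-*-*-*-*

8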